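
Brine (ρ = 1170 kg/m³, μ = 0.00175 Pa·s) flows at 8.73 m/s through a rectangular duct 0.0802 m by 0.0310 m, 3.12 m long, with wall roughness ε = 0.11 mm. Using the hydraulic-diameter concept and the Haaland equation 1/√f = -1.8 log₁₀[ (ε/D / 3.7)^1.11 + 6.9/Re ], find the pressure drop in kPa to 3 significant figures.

ΔP ≈ 78.8 kPa

Hydraulic diameter D_h = 4A/P = 4·(0.0802·0.031)/(2·(0.0802+0.031)) = 0.009945/0.2224 = 0.04472 m.
Re = ρVD_h/μ = 1170·8.73·0.04472/0.00175 = 2.61e+05.
ε/D_h = 0.00011/0.04472 = 0.00246; Haaland gives 1/√f = -1.8 log₁₀[0.000297+2.64e-05] = 6.282, so f = 0.02534.
ΔP = f(L/D_h)(ρV²/2) = 0.02534·3.12/0.04472·4.458e+04 = 7.884e+04 Pa.
ΔP = 78.8 kPa.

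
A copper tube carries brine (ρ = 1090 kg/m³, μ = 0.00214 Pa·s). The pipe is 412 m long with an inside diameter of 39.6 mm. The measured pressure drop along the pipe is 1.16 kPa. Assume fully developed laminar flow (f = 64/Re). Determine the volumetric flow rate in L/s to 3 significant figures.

For laminar flow, f = 64/Re with Re = ρVD/μ, so Darcy-Weisbach reduces to ΔP = 32μLV/D². Solving for V: V = ΔP·D²/(32μL) = 1160·(0.0396)²/(32·0.00214·412) = 0.06447 m/s.
Check: Re = ρVD/μ = 1090·0.06447·0.0396/0.00214 = 1300 < 2300, so the laminar assumption holds.
Q = V·A = 0.06447·(π/4·0.0396²) = 7.941e-05 m³/s = 0.0794 L/s.

Q ≈ 0.0794 L/s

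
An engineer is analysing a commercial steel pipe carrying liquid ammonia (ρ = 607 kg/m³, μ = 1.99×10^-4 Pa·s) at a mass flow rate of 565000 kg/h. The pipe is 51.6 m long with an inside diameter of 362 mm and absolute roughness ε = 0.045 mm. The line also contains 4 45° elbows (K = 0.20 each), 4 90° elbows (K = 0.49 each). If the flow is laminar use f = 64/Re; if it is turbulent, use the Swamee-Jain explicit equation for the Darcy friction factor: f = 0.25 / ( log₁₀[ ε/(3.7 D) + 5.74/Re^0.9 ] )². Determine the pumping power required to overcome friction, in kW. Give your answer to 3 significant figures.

P ≈ 2.29 kW

ṁ = 565000 kg/h = 565000/3600 = 156.9 kg/s.
A = πD²/4 = π(0.362)²/4 = 0.1029 m²; mean velocity V = ṁ/(ρA) = 156.9/(607 · 0.1029) = 2.512 m/s.
Reynolds number Re = ρVD/μ = 607 · 2.512 · 0.362 / 0.000199 = 2.774e+06.
Re > 4000 → turbulent. Relative roughness ε/D = 4.5e-05/0.362 = 0.000124. Swamee-Jain: f = 0.25/(log₁₀[0.000124/3.7 + 5.74/2.774e+06^0.9])² = 0.25/(log₁₀[3.36e-05 + 9.12e-06])² = 0.25/(-4.369)² = 0.01309.
Total minor-loss coefficient ΣK = 4·0.2 + 4·0.49 = 2.76.
ΔP = [f·L/D + ΣK]·(ρV²/2) = [0.01309·51.6/0.362 + 2.76]·(607·2.512²/2) = [1.867 + 2.76]·1915 = 8862 Pa.
Q = ṁ/ρ = 156.9/607 = 0.2586 m³/s.
Pumping power P = QΔP = 0.2586·8862 = 2291 W = 2.29 kW.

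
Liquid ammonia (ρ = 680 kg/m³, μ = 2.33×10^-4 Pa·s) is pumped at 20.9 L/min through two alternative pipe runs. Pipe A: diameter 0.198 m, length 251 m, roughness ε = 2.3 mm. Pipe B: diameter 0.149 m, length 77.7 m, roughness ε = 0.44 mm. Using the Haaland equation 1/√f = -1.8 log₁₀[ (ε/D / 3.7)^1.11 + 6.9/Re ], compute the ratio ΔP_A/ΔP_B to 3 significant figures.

Pipe A: V = Q/A = 0.0003483/0.03079 = 0.01131 m/s; Re = 6537; ε/D = 0.0116; Haaland → f = 0.0469; ΔP_A = f(L/D)(ρV²/2) = 2.587 Pa.
Pipe B: V = Q/A = 0.0003483/0.01744 = 0.01998 m/s; Re = 8687; ε/D = 0.00295; Haaland → f = 0.0358; ΔP_B = f(L/D)(ρV²/2) = 2.533 Pa.
ΔP_A/ΔP_B = 2.587/2.533 = 1.02.

ΔP_A/ΔP_B ≈ 1.02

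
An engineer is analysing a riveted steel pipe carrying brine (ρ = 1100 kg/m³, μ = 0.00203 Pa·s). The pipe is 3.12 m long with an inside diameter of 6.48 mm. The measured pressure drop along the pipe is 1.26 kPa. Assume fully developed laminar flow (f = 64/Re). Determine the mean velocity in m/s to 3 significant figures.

For laminar flow, f = 64/Re with Re = ρVD/μ, so Darcy-Weisbach reduces to ΔP = 32μLV/D². Solving for V: V = ΔP·D²/(32μL) = 1260·(0.00648)²/(32·0.00203·3.12) = 0.261 m/s.
Check: Re = ρVD/μ = 1100·0.261·0.00648/0.00203 = 916.6 < 2300, so the laminar assumption holds.

V ≈ 0.261 m/s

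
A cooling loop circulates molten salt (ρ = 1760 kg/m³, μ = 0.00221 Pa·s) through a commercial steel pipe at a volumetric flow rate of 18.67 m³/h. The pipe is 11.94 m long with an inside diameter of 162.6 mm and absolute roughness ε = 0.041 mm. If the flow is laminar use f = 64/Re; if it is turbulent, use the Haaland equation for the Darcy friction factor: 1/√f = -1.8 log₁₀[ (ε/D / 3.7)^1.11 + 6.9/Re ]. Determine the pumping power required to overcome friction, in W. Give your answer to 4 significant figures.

P ≈ 0.4910 W

Q = 18.67 m³/h = 18.67/3600 = 0.005186 m³/s.
Cross-sectional area A = πD²/4 = π(0.1626)²/4 = 0.02076 m²; mean velocity V = Q/A = 0.005186/0.02076 = 0.2498 m/s.
Reynolds number Re = ρVD/μ = 1760 · 0.2498 · 0.1626 / 0.00221 = 3.234e+04.
Re > 4000 → turbulent. Relative roughness ε/D = 4.1e-05/0.1626 = 0.000252. Haaland: 1/√f = -1.8 log₁₀[(0.000252/3.7)^1.11 + 6.9/3.234e+04] = -1.8 log₁₀[2.37e-05 + 0.000213] = 6.525, so f = 0.02349.
Darcy-Weisbach: ΔP = f(L/D)(ρV²/2) = 0.02349·(11.94/0.1626)·(1760·0.2498²/2) = 0.02349·73.43·54.89 = 94.67 Pa.
Pumping power P = QΔP = 0.005186·94.67 = 0.49095 W = 0.4910 W.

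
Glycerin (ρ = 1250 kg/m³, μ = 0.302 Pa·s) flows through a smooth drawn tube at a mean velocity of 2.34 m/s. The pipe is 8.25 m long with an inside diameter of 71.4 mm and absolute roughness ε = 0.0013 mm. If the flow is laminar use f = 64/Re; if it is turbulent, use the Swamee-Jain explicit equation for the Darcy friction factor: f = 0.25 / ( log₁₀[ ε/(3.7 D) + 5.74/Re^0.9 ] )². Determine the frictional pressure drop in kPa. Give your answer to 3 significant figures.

ΔP ≈ 36.6 kPa

Reynolds number Re = ρVD/μ = 1250 · 2.34 · 0.0714 / 0.302 = 691.5.
Re < 2300 → laminar flow, so f = 64/Re = 64/691.5 = 0.09255 (the turbulent correlation is not needed).
Darcy-Weisbach: ΔP = f(L/D)(ρV²/2) = 0.09255·(8.25/0.0714)·(1250·2.34²/2) = 0.09255·115.5·3422 = 3.66e+04 Pa.
ΔP = 3.66e+04 Pa = 36.6 kPa.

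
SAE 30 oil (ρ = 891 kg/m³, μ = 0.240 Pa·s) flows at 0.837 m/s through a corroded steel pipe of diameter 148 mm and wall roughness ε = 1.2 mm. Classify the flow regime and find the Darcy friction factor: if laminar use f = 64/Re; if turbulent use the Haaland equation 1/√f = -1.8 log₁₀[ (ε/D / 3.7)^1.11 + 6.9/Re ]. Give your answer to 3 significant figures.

Re = ρVD/μ = 891·0.837·0.148/0.24 = 459.9.
Re < 2300 → laminar, so f = 64/Re = 0.1392 (roughness is irrelevant in laminar flow).

f ≈ 0.139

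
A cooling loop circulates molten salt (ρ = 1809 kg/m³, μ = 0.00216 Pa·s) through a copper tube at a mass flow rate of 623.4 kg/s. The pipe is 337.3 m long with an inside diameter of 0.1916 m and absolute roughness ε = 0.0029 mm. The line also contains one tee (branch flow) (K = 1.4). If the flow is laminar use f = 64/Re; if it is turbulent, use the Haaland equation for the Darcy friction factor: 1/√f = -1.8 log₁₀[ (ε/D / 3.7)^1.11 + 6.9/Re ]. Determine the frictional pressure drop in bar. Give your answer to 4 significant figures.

ΔP ≈ 26.49 bar

A = πD²/4 = π(0.1916)²/4 = 0.02883 m²; mean velocity V = ṁ/(ρA) = 623.4/(1809 · 0.02883) = 11.95 m/s.
Reynolds number Re = ρVD/μ = 1809 · 11.95 · 0.1916 / 0.00216 = 1.918e+06.
Re > 4000 → turbulent. Relative roughness ε/D = 2.9e-06/0.1916 = 1.51e-05. Haaland: 1/√f = -1.8 log₁₀[(1.51e-05/3.7)^1.11 + 6.9/1.918e+06] = -1.8 log₁₀[1.04e-06 + 3.6e-06] = 9.6, so f = 0.01085.
Total minor-loss coefficient ΣK = 1·1.4 = 1.4.
ΔP = [f·L/D + ΣK]·(ρV²/2) = [0.01085·337.3/0.1916 + 1.4]·(1809·11.95²/2) = [19.1 + 1.4]·1.292e+05 = 2.649e+06 Pa.
ΔP = 2.649e+06 Pa = 26.49 bar.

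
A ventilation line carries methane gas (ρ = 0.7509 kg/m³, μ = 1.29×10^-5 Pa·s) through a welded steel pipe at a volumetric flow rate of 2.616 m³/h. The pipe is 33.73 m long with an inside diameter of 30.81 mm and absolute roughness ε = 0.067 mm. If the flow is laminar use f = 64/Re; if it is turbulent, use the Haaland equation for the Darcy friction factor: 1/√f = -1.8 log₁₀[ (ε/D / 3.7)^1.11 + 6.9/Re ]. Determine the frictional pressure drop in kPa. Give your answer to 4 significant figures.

ΔP ≈ 0.01430 kPa

Q = 2.616 m³/h = 2.616/3600 = 0.0007267 m³/s.
Cross-sectional area A = πD²/4 = π(0.03081)²/4 = 0.0007455 m²; mean velocity V = Q/A = 0.0007267/0.0007455 = 0.9747 m/s.
Reynolds number Re = ρVD/μ = 0.7509 · 0.9747 · 0.03081 / 1.29e-05 = 1748.
Re < 2300 → laminar flow, so f = 64/Re = 64/1748 = 0.03661 (the turbulent correlation is not needed).
Darcy-Weisbach: ΔP = f(L/D)(ρV²/2) = 0.03661·(33.73/0.03081)·(0.7509·0.9747²/2) = 0.03661·1095·0.3567 = 14.3 Pa.
ΔP = 14.3 Pa = 0.01430 kPa.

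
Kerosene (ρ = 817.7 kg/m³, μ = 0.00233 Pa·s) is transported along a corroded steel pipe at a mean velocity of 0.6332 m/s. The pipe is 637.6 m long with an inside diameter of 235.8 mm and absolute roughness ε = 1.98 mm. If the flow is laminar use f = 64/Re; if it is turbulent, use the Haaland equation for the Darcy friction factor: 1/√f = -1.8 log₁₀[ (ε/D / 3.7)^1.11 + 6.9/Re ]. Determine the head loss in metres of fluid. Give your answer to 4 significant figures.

Reynolds number Re = ρVD/μ = 817.7 · 0.6332 · 0.2358 / 0.00233 = 5.24e+04.
Re > 4000 → turbulent. Relative roughness ε/D = 0.00198/0.2358 = 0.0084. Haaland: 1/√f = -1.8 log₁₀[(0.0084/3.7)^1.11 + 6.9/5.24e+04] = -1.8 log₁₀[0.00116 + 0.000132] = 5.199, so f = 0.037.
Darcy-Weisbach: ΔP = f(L/D)(ρV²/2) = 0.037·(637.6/0.2358)·(817.7·0.6332²/2) = 0.037·2704·163.9 = 1.64e+04 Pa.
Head loss h_f = ΔP/(ρg) = 1.64e+04/(817.7·9.81) = 2.044 m.

h_f ≈ 2.044 m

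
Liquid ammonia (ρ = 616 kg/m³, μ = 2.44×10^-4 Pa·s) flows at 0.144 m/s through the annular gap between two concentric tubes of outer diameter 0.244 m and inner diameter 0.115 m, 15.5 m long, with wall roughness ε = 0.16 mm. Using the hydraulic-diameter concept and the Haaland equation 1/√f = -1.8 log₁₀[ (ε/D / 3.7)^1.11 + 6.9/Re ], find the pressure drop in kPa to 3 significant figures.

Hydraulic diameter D_h = 4A/P = D_o - D_i = 0.244 - 0.115 = 0.129 m.
Re = ρVD_h/μ = 616·0.144·0.129/0.000244 = 4.69e+04.
ε/D_h = 0.00016/0.129 = 0.00124; Haaland gives 1/√f = -1.8 log₁₀[0.000139+0.000147] = 6.378, so f = 0.02458.
ΔP = f(L/D_h)(ρV²/2) = 0.02458·15.5/0.129·6.387 = 18.86 Pa.
ΔP = 0.0189 kPa.

ΔP ≈ 0.0189 kPa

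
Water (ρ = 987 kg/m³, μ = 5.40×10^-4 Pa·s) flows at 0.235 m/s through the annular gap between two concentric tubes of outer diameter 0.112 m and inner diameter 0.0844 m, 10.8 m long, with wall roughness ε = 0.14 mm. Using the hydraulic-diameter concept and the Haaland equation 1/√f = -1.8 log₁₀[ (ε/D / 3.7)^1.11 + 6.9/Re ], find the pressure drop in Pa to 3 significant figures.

ΔP ≈ 390 Pa

Hydraulic diameter D_h = 4A/P = D_o - D_i = 0.112 - 0.0844 = 0.0276 m.
Re = ρVD_h/μ = 987·0.235·0.0276/0.00054 = 1.185e+04.
ε/D_h = 0.00014/0.0276 = 0.00507; Haaland gives 1/√f = -1.8 log₁₀[0.000664+0.000582] = 5.228, so f = 0.03659.
ΔP = f(L/D_h)(ρV²/2) = 0.03659·10.8/0.0276·27.25 = 390.2 Pa.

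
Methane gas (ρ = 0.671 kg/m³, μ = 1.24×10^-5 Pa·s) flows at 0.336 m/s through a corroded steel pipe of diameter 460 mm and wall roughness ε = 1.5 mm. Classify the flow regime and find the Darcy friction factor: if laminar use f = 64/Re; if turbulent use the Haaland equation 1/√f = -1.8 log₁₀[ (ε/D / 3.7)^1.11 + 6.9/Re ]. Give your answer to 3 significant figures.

f ≈ 0.0365

Re = ρVD/μ = 0.671·0.336·0.46/1.24e-05 = 8364.
Re > 4000 → turbulent. ε/D = 0.0015/0.46 = 0.00326; Haaland: 1/√f = -1.8 log₁₀[0.000407 + 0.000825] = 5.237, so f = 0.03646.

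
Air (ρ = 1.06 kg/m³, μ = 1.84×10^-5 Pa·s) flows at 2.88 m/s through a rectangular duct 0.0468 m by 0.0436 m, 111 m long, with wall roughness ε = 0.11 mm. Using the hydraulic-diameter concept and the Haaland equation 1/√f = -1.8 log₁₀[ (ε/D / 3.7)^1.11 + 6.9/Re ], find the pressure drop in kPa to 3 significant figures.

ΔP ≈ 0.393 kPa

Hydraulic diameter D_h = 4A/P = 4·(0.0468·0.0436)/(2·(0.0468+0.0436)) = 0.008162/0.1808 = 0.04514 m.
Re = ρVD_h/μ = 1.06·2.88·0.04514/1.84e-05 = 7490.
ε/D_h = 0.00011/0.04514 = 0.00244; Haaland gives 1/√f = -1.8 log₁₀[0.000294+0.000921] = 5.247, so f = 0.03632.
ΔP = f(L/D_h)(ρV²/2) = 0.03632·111/0.04514·4.396 = 392.5 Pa.
ΔP = 0.393 kPa.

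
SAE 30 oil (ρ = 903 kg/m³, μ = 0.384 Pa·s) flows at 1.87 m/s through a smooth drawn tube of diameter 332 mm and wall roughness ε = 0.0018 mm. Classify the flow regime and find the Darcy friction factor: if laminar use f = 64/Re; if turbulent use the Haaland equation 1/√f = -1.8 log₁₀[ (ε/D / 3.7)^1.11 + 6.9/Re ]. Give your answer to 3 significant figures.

Re = ρVD/μ = 903·1.87·0.332/0.384 = 1460.
Re < 2300 → laminar, so f = 64/Re = 0.04384 (roughness is irrelevant in laminar flow).

f ≈ 0.0438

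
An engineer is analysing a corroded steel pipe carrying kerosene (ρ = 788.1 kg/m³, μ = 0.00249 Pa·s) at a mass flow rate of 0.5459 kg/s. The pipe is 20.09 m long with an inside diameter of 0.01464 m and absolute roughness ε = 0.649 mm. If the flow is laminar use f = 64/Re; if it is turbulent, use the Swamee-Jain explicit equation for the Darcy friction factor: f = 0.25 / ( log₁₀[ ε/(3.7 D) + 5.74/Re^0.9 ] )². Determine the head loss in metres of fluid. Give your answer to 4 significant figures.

h_f ≈ 82.60 m

A = πD²/4 = π(0.01464)²/4 = 0.0001683 m²; mean velocity V = ṁ/(ρA) = 0.5459/(788.1 · 0.0001683) = 4.115 m/s.
Reynolds number Re = ρVD/μ = 788.1 · 4.115 · 0.01464 / 0.00249 = 1.907e+04.
Re > 4000 → turbulent. Relative roughness ε/D = 0.000649/0.01464 = 0.0443. Swamee-Jain: f = 0.25/(log₁₀[0.0443/3.7 + 5.74/1.907e+04^0.9])² = 0.25/(log₁₀[0.012 + 0.000807])² = 0.25/(-1.893)² = 0.06975.
Darcy-Weisbach: ΔP = f(L/D)(ρV²/2) = 0.06975·(20.09/0.01464)·(788.1·4.115²/2) = 0.06975·1372·6672 = 6.386e+05 Pa.
Head loss h_f = ΔP/(ρg) = 6.386e+05/(788.1·9.81) = 82.60 m.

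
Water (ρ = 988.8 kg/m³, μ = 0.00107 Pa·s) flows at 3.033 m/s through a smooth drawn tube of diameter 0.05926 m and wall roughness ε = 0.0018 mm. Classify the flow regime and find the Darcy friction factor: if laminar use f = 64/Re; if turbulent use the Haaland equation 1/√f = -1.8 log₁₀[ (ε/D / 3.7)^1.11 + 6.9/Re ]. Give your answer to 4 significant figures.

f ≈ 0.01625

Re = ρVD/μ = 988.8·3.033·0.05926/0.00107 = 1.661e+05.
Re > 4000 → turbulent. ε/D = 1.8e-06/0.05926 = 3.04e-05; Haaland: 1/√f = -1.8 log₁₀[2.26e-06 + 4.15e-05] = 7.845, so f = 0.01625.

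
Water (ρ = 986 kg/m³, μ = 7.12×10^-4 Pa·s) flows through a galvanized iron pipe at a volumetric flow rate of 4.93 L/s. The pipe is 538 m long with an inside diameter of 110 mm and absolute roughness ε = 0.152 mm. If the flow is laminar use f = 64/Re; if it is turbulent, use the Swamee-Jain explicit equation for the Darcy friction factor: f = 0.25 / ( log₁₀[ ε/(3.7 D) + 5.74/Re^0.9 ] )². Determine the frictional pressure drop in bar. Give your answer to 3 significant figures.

Q = 4.93 L/s = 4.93/1000 = 0.00493 m³/s.
Cross-sectional area A = πD²/4 = π(0.11)²/4 = 0.009503 m²; mean velocity V = Q/A = 0.00493/0.009503 = 0.5188 m/s.
Reynolds number Re = ρVD/μ = 986 · 0.5188 · 0.11 / 0.000712 = 7.902e+04.
Re > 4000 → turbulent. Relative roughness ε/D = 0.000152/0.11 = 0.00138. Swamee-Jain: f = 0.25/(log₁₀[0.00138/3.7 + 5.74/7.902e+04^0.9])² = 0.25/(log₁₀[0.000373 + 0.000224])² = 0.25/(-3.223)² = 0.02406.
Darcy-Weisbach: ΔP = f(L/D)(ρV²/2) = 0.02406·(538/0.11)·(986·0.5188²/2) = 0.02406·4891·132.7 = 1.561e+04 Pa.
ΔP = 1.561e+04 Pa = 0.156 bar.

ΔP ≈ 0.156 bar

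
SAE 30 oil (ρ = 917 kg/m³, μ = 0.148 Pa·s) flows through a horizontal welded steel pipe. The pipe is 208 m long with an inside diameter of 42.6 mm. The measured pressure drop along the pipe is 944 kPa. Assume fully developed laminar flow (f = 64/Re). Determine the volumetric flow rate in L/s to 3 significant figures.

For laminar flow, f = 64/Re with Re = ρVD/μ, so Darcy-Weisbach reduces to ΔP = 32μLV/D². Solving for V: V = ΔP·D²/(32μL) = 9.44e+05·(0.0426)²/(32·0.148·208) = 1.739 m/s.
Check: Re = ρVD/μ = 917·1.739·0.0426/0.148 = 459 < 2300, so the laminar assumption holds.
Q = V·A = 1.739·(π/4·0.0426²) = 0.002479 m³/s = 2.48 L/s.

Q ≈ 2.48 L/s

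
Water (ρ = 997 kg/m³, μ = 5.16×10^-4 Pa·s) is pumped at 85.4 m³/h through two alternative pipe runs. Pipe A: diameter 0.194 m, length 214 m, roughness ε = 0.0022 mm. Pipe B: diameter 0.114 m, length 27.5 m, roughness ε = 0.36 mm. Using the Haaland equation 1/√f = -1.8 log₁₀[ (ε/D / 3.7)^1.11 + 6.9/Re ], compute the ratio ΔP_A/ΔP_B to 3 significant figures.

Pipe A: V = Q/A = 0.02372/0.02956 = 0.8025 m/s; Re = 3.008e+05; ε/D = 1.13e-05; Haaland → f = 0.01443; ΔP_A = f(L/D)(ρV²/2) = 5109 Pa.
Pipe B: V = Q/A = 0.02372/0.01021 = 2.324 m/s; Re = 5.119e+05; ε/D = 0.00316; Haaland → f = 0.02683; ΔP_B = f(L/D)(ρV²/2) = 1.743e+04 Pa.
ΔP_A/ΔP_B = 5109/1.743e+04 = 0.293.

ΔP_A/ΔP_B ≈ 0.293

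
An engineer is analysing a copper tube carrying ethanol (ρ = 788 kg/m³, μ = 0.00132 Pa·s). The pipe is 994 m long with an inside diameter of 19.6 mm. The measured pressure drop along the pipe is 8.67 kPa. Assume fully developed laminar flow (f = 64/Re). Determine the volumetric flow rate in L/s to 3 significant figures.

For laminar flow, f = 64/Re with Re = ρVD/μ, so Darcy-Weisbach reduces to ΔP = 32μLV/D². Solving for V: V = ΔP·D²/(32μL) = 8670·(0.0196)²/(32·0.00132·994) = 0.07933 m/s.
Check: Re = ρVD/μ = 788·0.07933·0.0196/0.00132 = 928.2 < 2300, so the laminar assumption holds.
Q = V·A = 0.07933·(π/4·0.0196²) = 2.393e-05 m³/s = 0.0239 L/s.

Q ≈ 0.0239 L/s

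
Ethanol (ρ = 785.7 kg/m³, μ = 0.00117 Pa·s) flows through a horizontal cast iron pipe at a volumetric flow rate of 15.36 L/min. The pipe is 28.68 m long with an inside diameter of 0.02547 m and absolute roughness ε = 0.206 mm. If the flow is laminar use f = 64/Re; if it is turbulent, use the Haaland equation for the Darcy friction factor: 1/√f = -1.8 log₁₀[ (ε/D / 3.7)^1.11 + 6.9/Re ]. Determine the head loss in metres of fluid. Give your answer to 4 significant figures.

Q = 15.36 L/min = 15.36/60000 = 0.000256 m³/s.
Cross-sectional area A = πD²/4 = π(0.02547)²/4 = 0.0005095 m²; mean velocity V = Q/A = 0.000256/0.0005095 = 0.5024 m/s.
Reynolds number Re = ρVD/μ = 785.7 · 0.5024 · 0.02547 / 0.00117 = 8594.
Re > 4000 → turbulent. Relative roughness ε/D = 0.000206/0.02547 = 0.00809. Haaland: 1/√f = -1.8 log₁₀[(0.00809/3.7)^1.11 + 6.9/8594] = -1.8 log₁₀[0.00111 + 0.000803] = 4.891, so f = 0.0418.
Darcy-Weisbach: ΔP = f(L/D)(ρV²/2) = 0.0418·(28.68/0.02547)·(785.7·0.5024²/2) = 0.0418·1126·99.18 = 4668 Pa.
Head loss h_f = ΔP/(ρg) = 4668/(785.7·9.81) = 0.6056 m.

h_f ≈ 0.6056 m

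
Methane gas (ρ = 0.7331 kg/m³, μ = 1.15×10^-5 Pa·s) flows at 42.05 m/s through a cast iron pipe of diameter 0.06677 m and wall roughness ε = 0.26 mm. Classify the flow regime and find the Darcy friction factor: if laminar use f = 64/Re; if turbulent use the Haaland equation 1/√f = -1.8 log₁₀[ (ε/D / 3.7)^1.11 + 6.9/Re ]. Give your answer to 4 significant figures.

Re = ρVD/μ = 0.7331·42.05·0.06677/1.15e-05 = 1.79e+05.
Re > 4000 → turbulent. ε/D = 0.00026/0.06677 = 0.00389; Haaland: 1/√f = -1.8 log₁₀[0.000495 + 3.86e-05] = 5.891, so f = 0.02881.

f ≈ 0.02881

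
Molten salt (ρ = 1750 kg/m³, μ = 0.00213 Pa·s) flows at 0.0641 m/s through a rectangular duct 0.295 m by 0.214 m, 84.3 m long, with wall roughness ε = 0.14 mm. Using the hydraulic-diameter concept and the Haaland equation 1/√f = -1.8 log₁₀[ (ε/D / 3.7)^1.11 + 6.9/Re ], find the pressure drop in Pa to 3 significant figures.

ΔP ≈ 36.1 Pa

Hydraulic diameter D_h = 4A/P = 4·(0.295·0.214)/(2·(0.295+0.214)) = 0.2525/1.018 = 0.2481 m.
Re = ρVD_h/μ = 1750·0.0641·0.2481/0.00213 = 1.306e+04.
ε/D_h = 0.00014/0.2481 = 0.000564; Haaland gives 1/√f = -1.8 log₁₀[5.8e-05+0.000528] = 5.818, so f = 0.02955.
ΔP = f(L/D_h)(ρV²/2) = 0.02955·84.3/0.2481·3.595 = 36.1 Pa.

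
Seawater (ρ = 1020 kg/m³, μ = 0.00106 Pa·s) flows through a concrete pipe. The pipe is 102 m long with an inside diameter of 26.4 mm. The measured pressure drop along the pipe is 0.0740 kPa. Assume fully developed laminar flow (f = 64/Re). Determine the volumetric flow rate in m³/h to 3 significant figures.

For laminar flow, f = 64/Re with Re = ρVD/μ, so Darcy-Weisbach reduces to ΔP = 32μLV/D². Solving for V: V = ΔP·D²/(32μL) = 74·(0.0264)²/(32·0.00106·102) = 0.01491 m/s.
Check: Re = ρVD/μ = 1020·0.01491·0.0264/0.00106 = 378.7 < 2300, so the laminar assumption holds.
Q = V·A = 0.01491·(π/4·0.0264²) = 8.16e-06 m³/s = 0.0294 m³/h.

Q ≈ 0.0294 m³/h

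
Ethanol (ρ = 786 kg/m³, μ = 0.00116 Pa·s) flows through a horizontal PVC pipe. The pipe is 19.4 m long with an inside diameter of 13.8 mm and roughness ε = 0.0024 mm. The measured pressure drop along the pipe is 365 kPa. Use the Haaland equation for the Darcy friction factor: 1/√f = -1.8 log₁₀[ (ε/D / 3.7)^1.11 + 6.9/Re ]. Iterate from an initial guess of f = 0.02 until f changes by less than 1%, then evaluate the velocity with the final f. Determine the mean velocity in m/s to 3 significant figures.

V ≈ 5.61 m/s

Rearranging Darcy-Weisbach: V = √(2·ΔP·D/(f·L·ρ)). With ε/D = 2.4e-06/0.0138 = 0.000174, iterate starting from f = 0.02:
  f = 0.02 → V = √(2·3.65e+05·0.0138/(0.02·19.4·786)) = 5.747 m/s; Re = ρVD/μ = 5.374e+04; f → 0.02092
  f = 0.02092 → V = 5.62 m/s; Re = 5.255e+04; f → 0.02101
Converged (Δf/f < 1%). With the final f = 0.02101: V = √(2·3.65e+05·0.0138/(0.02101·19.4·786)) = 5.607 m/s.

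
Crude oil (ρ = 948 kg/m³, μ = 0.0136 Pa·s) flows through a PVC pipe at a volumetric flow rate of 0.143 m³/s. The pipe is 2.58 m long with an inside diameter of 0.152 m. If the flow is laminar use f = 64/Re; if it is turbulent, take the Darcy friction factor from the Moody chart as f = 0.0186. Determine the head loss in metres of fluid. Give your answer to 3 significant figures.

Cross-sectional area A = πD²/4 = π(0.152)²/4 = 0.01815 m²; mean velocity V = Q/A = 0.143/0.01815 = 7.881 m/s.
Reynolds number Re = ρVD/μ = 948 · 7.881 · 0.152 / 0.0136 = 8.35e+04.
Re > 4000 → turbulent; use the Moody-chart value f = 0.0186.
Darcy-Weisbach: ΔP = f(L/D)(ρV²/2) = 0.0186·(2.58/0.152)·(948·7.881²/2) = 0.0186·16.97·2.944e+04 = 9294 Pa.
Head loss h_f = ΔP/(ρg) = 9294/(948·9.81) = 0.999 m.

h_f ≈ 0.999 m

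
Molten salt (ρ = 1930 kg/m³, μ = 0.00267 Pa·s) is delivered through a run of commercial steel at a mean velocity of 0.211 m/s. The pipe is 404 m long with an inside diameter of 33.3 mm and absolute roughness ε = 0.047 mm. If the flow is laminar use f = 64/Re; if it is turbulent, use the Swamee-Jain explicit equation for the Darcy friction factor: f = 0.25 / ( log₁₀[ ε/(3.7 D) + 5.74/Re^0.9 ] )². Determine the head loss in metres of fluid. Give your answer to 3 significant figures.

Reynolds number Re = ρVD/μ = 1930 · 0.211 · 0.0333 / 0.00267 = 5079.
Re > 4000 → turbulent. Relative roughness ε/D = 4.7e-05/0.0333 = 0.00141. Swamee-Jain: f = 0.25/(log₁₀[0.00141/3.7 + 5.74/5079^0.9])² = 0.25/(log₁₀[0.000381 + 0.00265])² = 0.25/(-2.518)² = 0.03943.
Darcy-Weisbach: ΔP = f(L/D)(ρV²/2) = 0.03943·(404/0.0333)·(1930·0.211²/2) = 0.03943·1.213e+04·42.96 = 2.055e+04 Pa.
Head loss h_f = ΔP/(ρg) = 2.055e+04/(1930·9.81) = 1.09 m.

h_f ≈ 1.09 m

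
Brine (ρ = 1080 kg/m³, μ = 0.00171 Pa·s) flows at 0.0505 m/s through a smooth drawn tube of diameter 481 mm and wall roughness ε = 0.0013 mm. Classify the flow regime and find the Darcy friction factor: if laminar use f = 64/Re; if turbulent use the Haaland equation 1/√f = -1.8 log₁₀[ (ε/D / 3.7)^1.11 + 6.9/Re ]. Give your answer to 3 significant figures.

f ≈ 0.0276

Re = ρVD/μ = 1080·0.0505·0.481/0.00171 = 1.534e+04.
Re > 4000 → turbulent. ε/D = 1.3e-06/0.481 = 2.7e-06; Haaland: 1/√f = -1.8 log₁₀[1.54e-07 + 0.00045] = 6.024, so f = 0.02755.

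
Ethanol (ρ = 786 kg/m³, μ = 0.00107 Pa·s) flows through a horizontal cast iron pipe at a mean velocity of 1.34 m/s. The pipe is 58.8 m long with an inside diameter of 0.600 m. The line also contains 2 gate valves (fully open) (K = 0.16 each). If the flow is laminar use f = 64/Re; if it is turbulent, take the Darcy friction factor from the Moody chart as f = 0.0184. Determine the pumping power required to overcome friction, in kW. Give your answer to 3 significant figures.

Reynolds number Re = ρVD/μ = 786 · 1.34 · 0.6 / 0.00107 = 5.906e+05.
Re > 4000 → turbulent; use the Moody-chart value f = 0.0184.
Total minor-loss coefficient ΣK = 2·0.16 = 0.32.
ΔP = [f·L/D + ΣK]·(ρV²/2) = [0.0184·58.8/0.6 + 0.32]·(786·1.34²/2) = [1.803 + 0.32]·705.7 = 1498 Pa.
Q = V·A = 1.34·0.2827 = 0.3789 m³/s.
Pumping power P = QΔP = 0.3789·1498 = 567.7 W = 0.568 kW.

P ≈ 0.568 kW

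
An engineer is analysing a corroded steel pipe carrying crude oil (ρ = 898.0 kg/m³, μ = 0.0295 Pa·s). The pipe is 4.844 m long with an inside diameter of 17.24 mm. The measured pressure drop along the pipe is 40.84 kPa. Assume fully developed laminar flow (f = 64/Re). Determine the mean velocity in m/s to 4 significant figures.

V ≈ 2.655 m/s

For laminar flow, f = 64/Re with Re = ρVD/μ, so Darcy-Weisbach reduces to ΔP = 32μLV/D². Solving for V: V = ΔP·D²/(32μL) = 4.084e+04·(0.01724)²/(32·0.0295·4.844) = 2.655 m/s.
Check: Re = ρVD/μ = 898·2.655·0.01724/0.0295 = 1393 < 2300, so the laminar assumption holds.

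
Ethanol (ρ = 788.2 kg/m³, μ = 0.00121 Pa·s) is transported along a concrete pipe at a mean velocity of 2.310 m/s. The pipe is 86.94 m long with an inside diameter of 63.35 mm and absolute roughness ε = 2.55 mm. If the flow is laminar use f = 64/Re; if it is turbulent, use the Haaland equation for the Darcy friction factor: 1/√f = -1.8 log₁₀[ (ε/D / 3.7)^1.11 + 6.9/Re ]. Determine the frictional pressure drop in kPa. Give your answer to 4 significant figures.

ΔP ≈ 188.4 kPa

Reynolds number Re = ρVD/μ = 788.2 · 2.31 · 0.06335 / 0.00121 = 9.533e+04.
Re > 4000 → turbulent. Relative roughness ε/D = 0.00255/0.06335 = 0.0403. Haaland: 1/√f = -1.8 log₁₀[(0.0403/3.7)^1.11 + 6.9/9.533e+04] = -1.8 log₁₀[0.00662 + 7.24e-05] = 3.914, so f = 0.06526.
Darcy-Weisbach: ΔP = f(L/D)(ρV²/2) = 0.06526·(86.94/0.06335)·(788.2·2.31²/2) = 0.06526·1372·2103 = 1.884e+05 Pa.
ΔP = 1.884e+05 Pa = 188.4 kPa.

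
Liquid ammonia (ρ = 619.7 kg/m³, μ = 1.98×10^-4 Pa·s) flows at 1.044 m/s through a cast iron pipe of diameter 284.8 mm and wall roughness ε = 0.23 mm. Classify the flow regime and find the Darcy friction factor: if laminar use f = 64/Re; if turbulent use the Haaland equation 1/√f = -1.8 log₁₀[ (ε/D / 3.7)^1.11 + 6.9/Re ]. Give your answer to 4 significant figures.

f ≈ 0.01902

Re = ρVD/μ = 619.7·1.044·0.2848/0.000198 = 9.306e+05.
Re > 4000 → turbulent. ε/D = 0.00023/0.2848 = 0.000808; Haaland: 1/√f = -1.8 log₁₀[8.64e-05 + 7.41e-06] = 7.25, so f = 0.01902.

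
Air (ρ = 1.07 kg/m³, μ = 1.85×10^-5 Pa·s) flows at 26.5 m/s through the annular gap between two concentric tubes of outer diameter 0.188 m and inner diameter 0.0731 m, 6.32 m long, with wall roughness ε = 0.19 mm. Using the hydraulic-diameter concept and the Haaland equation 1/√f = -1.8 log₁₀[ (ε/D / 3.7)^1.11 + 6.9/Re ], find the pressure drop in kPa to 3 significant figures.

ΔP ≈ 0.482 kPa

Hydraulic diameter D_h = 4A/P = D_o - D_i = 0.188 - 0.0731 = 0.1149 m.
Re = ρVD_h/μ = 1.07·26.5·0.1149/1.85e-05 = 1.761e+05.
ε/D_h = 0.00019/0.1149 = 0.00165; Haaland gives 1/√f = -1.8 log₁₀[0.000191+3.92e-05] = 6.547, so f = 0.02333.
ΔP = f(L/D_h)(ρV²/2) = 0.02333·6.32/0.1149·375.7 = 482.1 Pa.
ΔP = 0.482 kPa.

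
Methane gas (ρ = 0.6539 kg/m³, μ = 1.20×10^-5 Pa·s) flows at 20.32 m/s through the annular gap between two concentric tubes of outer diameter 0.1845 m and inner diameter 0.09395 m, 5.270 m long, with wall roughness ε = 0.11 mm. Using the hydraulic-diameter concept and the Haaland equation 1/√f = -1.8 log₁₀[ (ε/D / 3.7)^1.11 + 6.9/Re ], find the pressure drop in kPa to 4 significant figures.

Hydraulic diameter D_h = 4A/P = D_o - D_i = 0.1845 - 0.09395 = 0.09055 m.
Re = ρVD_h/μ = 0.6539·20.32·0.09055/1.2e-05 = 1.003e+05.
ε/D_h = 0.00011/0.09055 = 0.00121; Haaland gives 1/√f = -1.8 log₁₀[0.000136+6.88e-05] = 6.64, so f = 0.02268.
ΔP = f(L/D_h)(ρV²/2) = 0.02268·5.27/0.09055·135 = 178.2 Pa.
ΔP = 0.1782 kPa.

ΔP ≈ 0.1782 kPa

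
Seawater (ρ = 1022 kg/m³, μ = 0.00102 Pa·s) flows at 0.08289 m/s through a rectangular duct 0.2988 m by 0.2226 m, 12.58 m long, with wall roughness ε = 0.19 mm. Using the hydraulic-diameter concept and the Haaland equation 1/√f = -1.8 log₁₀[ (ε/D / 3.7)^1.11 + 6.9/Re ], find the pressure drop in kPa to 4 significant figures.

Hydraulic diameter D_h = 4A/P = 4·(0.2988·0.2226)/(2·(0.2988+0.2226)) = 0.2661/1.043 = 0.2551 m.
Re = ρVD_h/μ = 1022·0.08289·0.2551/0.00102 = 2.119e+04.
ε/D_h = 0.00019/0.2551 = 0.000745; Haaland gives 1/√f = -1.8 log₁₀[7.89e-05+0.000326] = 6.107, so f = 0.02681.
ΔP = f(L/D_h)(ρV²/2) = 0.02681·12.58/0.2551·3.511 = 4.641 Pa.
ΔP = 0.004641 kPa.

ΔP ≈ 0.004641 kPa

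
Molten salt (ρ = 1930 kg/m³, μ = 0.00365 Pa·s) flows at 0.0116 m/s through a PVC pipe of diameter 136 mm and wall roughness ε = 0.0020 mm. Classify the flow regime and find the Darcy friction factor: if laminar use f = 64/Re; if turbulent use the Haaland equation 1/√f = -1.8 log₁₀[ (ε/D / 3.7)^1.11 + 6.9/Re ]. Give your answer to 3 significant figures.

Re = ρVD/μ = 1930·0.0116·0.136/0.00365 = 834.2.
Re < 2300 → laminar, so f = 64/Re = 0.07672 (roughness is irrelevant in laminar flow).

f ≈ 0.0767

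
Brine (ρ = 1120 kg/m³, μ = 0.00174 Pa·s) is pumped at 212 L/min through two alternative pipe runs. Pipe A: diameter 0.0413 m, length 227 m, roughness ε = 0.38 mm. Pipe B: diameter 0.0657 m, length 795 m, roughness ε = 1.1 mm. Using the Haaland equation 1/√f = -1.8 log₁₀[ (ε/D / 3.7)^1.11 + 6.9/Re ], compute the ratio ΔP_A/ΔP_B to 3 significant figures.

ΔP_A/ΔP_B ≈ 2.36

Pipe A: V = Q/A = 0.003533/0.00134 = 2.638 m/s; Re = 7.012e+04; ε/D = 0.0092; Haaland → f = 0.03776; ΔP_A = f(L/D)(ρV²/2) = 8.086e+05 Pa.
Pipe B: V = Q/A = 0.003533/0.00339 = 1.042 m/s; Re = 4.408e+04; ε/D = 0.0167; Haaland → f = 0.04652; ΔP_B = f(L/D)(ρV²/2) = 3.424e+05 Pa.
ΔP_A/ΔP_B = 8.086e+05/3.424e+05 = 2.36.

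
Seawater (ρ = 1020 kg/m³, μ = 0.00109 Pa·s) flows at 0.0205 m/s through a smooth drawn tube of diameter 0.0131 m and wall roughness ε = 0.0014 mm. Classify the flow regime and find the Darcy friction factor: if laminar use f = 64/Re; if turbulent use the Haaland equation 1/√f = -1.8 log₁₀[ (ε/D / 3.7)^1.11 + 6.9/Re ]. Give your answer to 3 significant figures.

Re = ρVD/μ = 1020·0.0205·0.0131/0.00109 = 251.3.
Re < 2300 → laminar, so f = 64/Re = 0.2547 (roughness is irrelevant in laminar flow).

f ≈ 0.255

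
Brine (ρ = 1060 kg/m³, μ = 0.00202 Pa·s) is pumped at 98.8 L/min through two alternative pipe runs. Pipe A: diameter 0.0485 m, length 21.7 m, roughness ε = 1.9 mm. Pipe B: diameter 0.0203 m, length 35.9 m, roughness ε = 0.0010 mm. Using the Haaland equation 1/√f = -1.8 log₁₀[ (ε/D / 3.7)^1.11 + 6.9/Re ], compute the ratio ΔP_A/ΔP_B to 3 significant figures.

Pipe A: V = Q/A = 0.001647/0.001847 = 0.8913 m/s; Re = 2.268e+04; ε/D = 0.0392; Haaland → f = 0.0654; ΔP_A = f(L/D)(ρV²/2) = 1.232e+04 Pa.
Pipe B: V = Q/A = 0.001647/0.0003237 = 5.088 m/s; Re = 5.42e+04; ε/D = 4.93e-05; Haaland → f = 0.02048; ΔP_B = f(L/D)(ρV²/2) = 4.969e+05 Pa.
ΔP_A/ΔP_B = 1.232e+04/4.969e+05 = 0.0248.

ΔP_A/ΔP_B ≈ 0.0248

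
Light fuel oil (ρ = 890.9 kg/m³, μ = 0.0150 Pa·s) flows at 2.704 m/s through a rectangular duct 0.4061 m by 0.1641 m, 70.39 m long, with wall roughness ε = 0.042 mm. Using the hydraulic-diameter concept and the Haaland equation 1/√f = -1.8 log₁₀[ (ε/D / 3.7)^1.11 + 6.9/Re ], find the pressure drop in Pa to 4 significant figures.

Hydraulic diameter D_h = 4A/P = 4·(0.4061·0.1641)/(2·(0.4061+0.1641)) = 0.2666/1.14 = 0.2337 m.
Re = ρVD_h/μ = 890.9·2.704·0.2337/0.015 = 3.754e+04.
ε/D_h = 4.2e-05/0.2337 = 0.00018; Haaland gives 1/√f = -1.8 log₁₀[1.63e-05+0.000184] = 6.658, so f = 0.02256.
ΔP = f(L/D_h)(ρV²/2) = 0.02256·70.39/0.2337·3257 = 2.213e+04 Pa.

ΔP ≈ 22130 Pa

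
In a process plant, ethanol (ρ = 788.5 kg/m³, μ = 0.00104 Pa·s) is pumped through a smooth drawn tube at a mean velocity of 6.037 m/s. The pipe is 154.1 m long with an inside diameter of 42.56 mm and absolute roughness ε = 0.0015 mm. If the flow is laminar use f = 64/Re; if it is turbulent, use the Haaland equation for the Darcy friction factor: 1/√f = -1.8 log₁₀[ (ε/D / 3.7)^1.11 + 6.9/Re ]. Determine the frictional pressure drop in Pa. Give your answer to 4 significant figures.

ΔP ≈ 822200 Pa

Reynolds number Re = ρVD/μ = 788.5 · 6.037 · 0.04256 / 0.00104 = 1.948e+05.
Re > 4000 → turbulent. Relative roughness ε/D = 1.5e-06/0.04256 = 3.52e-05. Haaland: 1/√f = -1.8 log₁₀[(3.52e-05/3.7)^1.11 + 6.9/1.948e+05] = -1.8 log₁₀[2.67e-06 + 3.54e-05] = 7.955, so f = 0.0158.
Darcy-Weisbach: ΔP = f(L/D)(ρV²/2) = 0.0158·(154.1/0.04256)·(788.5·6.037²/2) = 0.0158·3621·1.437e+04 = 8.222e+05 Pa.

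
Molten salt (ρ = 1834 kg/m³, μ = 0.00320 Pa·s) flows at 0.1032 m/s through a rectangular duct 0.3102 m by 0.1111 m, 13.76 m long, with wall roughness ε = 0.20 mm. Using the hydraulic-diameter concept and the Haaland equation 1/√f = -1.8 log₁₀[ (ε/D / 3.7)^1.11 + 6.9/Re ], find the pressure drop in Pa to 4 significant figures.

ΔP ≈ 26.89 Pa

Hydraulic diameter D_h = 4A/P = 4·(0.3102·0.1111)/(2·(0.3102+0.1111)) = 0.1379/0.8426 = 0.1636 m.
Re = ρVD_h/μ = 1834·0.1032·0.1636/0.0032 = 9677.
ε/D_h = 0.0002/0.1636 = 0.00122; Haaland gives 1/√f = -1.8 log₁₀[0.000137+0.000713] = 5.527, so f = 0.03273.
ΔP = f(L/D_h)(ρV²/2) = 0.03273·13.76/0.1636·9.766 = 26.89 Pa.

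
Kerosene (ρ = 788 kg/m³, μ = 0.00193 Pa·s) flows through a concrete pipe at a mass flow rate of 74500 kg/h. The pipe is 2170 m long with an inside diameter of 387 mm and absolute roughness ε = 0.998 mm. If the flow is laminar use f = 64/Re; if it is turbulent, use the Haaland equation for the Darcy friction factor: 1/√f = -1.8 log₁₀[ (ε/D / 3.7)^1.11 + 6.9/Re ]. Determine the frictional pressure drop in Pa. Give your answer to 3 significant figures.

ṁ = 74500 kg/h = 74500/3600 = 20.69 kg/s.
A = πD²/4 = π(0.387)²/4 = 0.1176 m²; mean velocity V = ṁ/(ρA) = 20.69/(788 · 0.1176) = 0.2233 m/s.
Reynolds number Re = ρVD/μ = 788 · 0.2233 · 0.387 / 0.00193 = 3.528e+04.
Re > 4000 → turbulent. Relative roughness ε/D = 0.000998/0.387 = 0.00258. Haaland: 1/√f = -1.8 log₁₀[(0.00258/3.7)^1.11 + 6.9/3.528e+04] = -1.8 log₁₀[0.000313 + 0.000196] = 5.928, so f = 0.02846.
Darcy-Weisbach: ΔP = f(L/D)(ρV²/2) = 0.02846·(2170/0.387)·(788·0.2233²/2) = 0.02846·5607·19.64 = 3134 Pa.

ΔP ≈ 3130 Pa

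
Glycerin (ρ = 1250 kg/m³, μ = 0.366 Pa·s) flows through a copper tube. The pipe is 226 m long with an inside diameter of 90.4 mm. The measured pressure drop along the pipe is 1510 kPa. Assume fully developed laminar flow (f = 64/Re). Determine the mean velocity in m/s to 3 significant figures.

For laminar flow, f = 64/Re with Re = ρVD/μ, so Darcy-Weisbach reduces to ΔP = 32μLV/D². Solving for V: V = ΔP·D²/(32μL) = 1.51e+06·(0.0904)²/(32·0.366·226) = 4.662 m/s.
Check: Re = ρVD/μ = 1250·4.662·0.0904/0.366 = 1439 < 2300, so the laminar assumption holds.

V ≈ 4.66 m/s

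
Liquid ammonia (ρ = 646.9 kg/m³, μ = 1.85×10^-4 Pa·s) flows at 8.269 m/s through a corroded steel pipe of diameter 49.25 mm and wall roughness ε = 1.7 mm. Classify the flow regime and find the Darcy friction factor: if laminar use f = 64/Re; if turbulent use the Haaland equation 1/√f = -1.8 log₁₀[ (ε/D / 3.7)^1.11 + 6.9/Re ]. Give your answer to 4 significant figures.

Re = ρVD/μ = 646.9·8.269·0.04925/0.000185 = 1.424e+06.
Re > 4000 → turbulent. ε/D = 0.0017/0.04925 = 0.0345; Haaland: 1/√f = -1.8 log₁₀[0.00558 + 4.85e-06] = 4.056, so f = 0.0608.

f ≈ 0.06080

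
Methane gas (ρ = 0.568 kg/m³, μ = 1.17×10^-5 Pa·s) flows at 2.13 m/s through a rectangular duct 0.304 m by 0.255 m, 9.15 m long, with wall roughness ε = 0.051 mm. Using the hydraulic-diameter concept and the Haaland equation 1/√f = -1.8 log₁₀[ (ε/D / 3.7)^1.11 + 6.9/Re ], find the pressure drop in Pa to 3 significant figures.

Hydraulic diameter D_h = 4A/P = 4·(0.304·0.255)/(2·(0.304+0.255)) = 0.3101/1.118 = 0.2774 m.
Re = ρVD_h/μ = 0.568·2.13·0.2774/1.17e-05 = 2.868e+04.
ε/D_h = 5.1e-05/0.2774 = 0.000184; Haaland gives 1/√f = -1.8 log₁₀[1.67e-05+0.000241] = 6.461, so f = 0.02395.
ΔP = f(L/D_h)(ρV²/2) = 0.02395·9.15/0.2774·1.288 = 1.018 Pa.

ΔP ≈ 1.02 Pa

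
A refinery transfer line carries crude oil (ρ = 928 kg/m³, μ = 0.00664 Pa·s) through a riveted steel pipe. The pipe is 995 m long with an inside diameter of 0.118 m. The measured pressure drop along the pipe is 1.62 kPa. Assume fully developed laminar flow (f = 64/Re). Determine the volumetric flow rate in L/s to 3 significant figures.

For laminar flow, f = 64/Re with Re = ρVD/μ, so Darcy-Weisbach reduces to ΔP = 32μLV/D². Solving for V: V = ΔP·D²/(32μL) = 1620·(0.118)²/(32·0.00664·995) = 0.1067 m/s.
Check: Re = ρVD/μ = 928·0.1067·0.118/0.00664 = 1760 < 2300, so the laminar assumption holds.
Q = V·A = 0.1067·(π/4·0.118²) = 0.001167 m³/s = 1.17 L/s.

Q ≈ 1.17 L/s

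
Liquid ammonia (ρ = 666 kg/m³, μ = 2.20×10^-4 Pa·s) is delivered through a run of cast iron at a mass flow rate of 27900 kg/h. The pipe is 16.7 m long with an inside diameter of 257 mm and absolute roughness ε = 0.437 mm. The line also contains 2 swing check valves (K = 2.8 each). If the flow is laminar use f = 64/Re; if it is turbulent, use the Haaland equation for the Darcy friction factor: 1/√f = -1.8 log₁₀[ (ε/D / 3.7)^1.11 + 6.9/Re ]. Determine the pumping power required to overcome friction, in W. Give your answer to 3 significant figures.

ṁ = 27900 kg/h = 27900/3600 = 7.75 kg/s.
A = πD²/4 = π(0.257)²/4 = 0.05187 m²; mean velocity V = ṁ/(ρA) = 7.75/(666 · 0.05187) = 0.2243 m/s.
Reynolds number Re = ρVD/μ = 666 · 0.2243 · 0.257 / 0.00022 = 1.745e+05.
Re > 4000 → turbulent. Relative roughness ε/D = 0.000437/0.257 = 0.0017. Haaland: 1/√f = -1.8 log₁₀[(0.0017/3.7)^1.11 + 6.9/1.745e+05] = -1.8 log₁₀[0.000197 + 3.95e-05] = 6.526, so f = 0.02348.
Total minor-loss coefficient ΣK = 2·2.8 = 5.6.
ΔP = [f·L/D + ΣK]·(ρV²/2) = [0.02348·16.7/0.257 + 5.6]·(666·0.2243²/2) = [1.526 + 5.6]·16.76 = 119.4 Pa.
Q = ṁ/ρ = 7.75/666 = 0.01164 m³/s.
Pumping power P = QΔP = 0.01164·119.4 = 1.389 W = 1.39 W.

P ≈ 1.39 W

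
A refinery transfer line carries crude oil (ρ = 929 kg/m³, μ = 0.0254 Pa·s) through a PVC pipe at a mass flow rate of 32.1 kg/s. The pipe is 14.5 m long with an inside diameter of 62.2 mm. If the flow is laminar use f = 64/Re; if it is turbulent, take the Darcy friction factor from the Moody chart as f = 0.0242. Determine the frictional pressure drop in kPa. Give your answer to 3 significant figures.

A = πD²/4 = π(0.0622)²/4 = 0.003039 m²; mean velocity V = ṁ/(ρA) = 32.1/(929 · 0.003039) = 11.37 m/s.
Reynolds number Re = ρVD/μ = 929 · 11.37 · 0.0622 / 0.0254 = 2.587e+04.
Re > 4000 → turbulent; use the Moody-chart value f = 0.0242.
Darcy-Weisbach: ΔP = f(L/D)(ρV²/2) = 0.0242·(14.5/0.0622)·(929·11.37²/2) = 0.0242·233.1·6.007e+04 = 3.389e+05 Pa.
ΔP = 3.389e+05 Pa = 339 kPa.

ΔP ≈ 339 kPa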